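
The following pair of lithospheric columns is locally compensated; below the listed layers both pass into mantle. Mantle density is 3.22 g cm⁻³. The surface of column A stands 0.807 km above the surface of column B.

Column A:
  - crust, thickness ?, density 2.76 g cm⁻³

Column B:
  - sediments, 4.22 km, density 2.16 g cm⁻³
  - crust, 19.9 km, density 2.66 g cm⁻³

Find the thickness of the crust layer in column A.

Take the compensation level at the base of the deeper column (depth z_c below the surface of column A) and equate Σ ρ_i t_i down to z_c; mantle fills any gap and the z_c terms cancel.
Column A: x×2.76 + (z_c − 0 − x)×3.22
Column B: 0.807×0 + 4.22×2.16 + 19.9×2.66 + (z_c − 0.807 − 24.12)×3.22
The z_c×3.22 term appears on both sides and cancels. Collect the known terms of each column as K = Σ(ρt)_known − 3.22 × (depth of known layers): K_A = 0 − 3.22×0 = 0; K_B = 62.0492 − 3.22×(0.807 + 24.12) = −18.21574.
Balance: K_A − x×(3.22 − 2.76) = K_B, so x = (K_A − K_B)/(3.22 − 2.76) = 18.2157/0.46 = 39.6 km.

39.6 km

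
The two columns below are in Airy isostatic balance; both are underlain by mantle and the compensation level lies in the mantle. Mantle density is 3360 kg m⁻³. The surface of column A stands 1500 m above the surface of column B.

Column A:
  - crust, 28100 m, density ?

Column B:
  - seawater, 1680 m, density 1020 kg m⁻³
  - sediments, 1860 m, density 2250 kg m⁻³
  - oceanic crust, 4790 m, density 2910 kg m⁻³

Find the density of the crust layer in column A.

2890 kg m⁻³

Take the compensation level at the base of the deeper column (depth z_c below the surface of column A) and equate Σ ρ_i t_i down to z_c; mantle fills any gap and the z_c terms cancel.
Column A: 28100×ρ + (z_c − 28100)×3360
Column B: 1500×0 + 1680×1020 + 1860×2250 + 4790×2910 + (z_c − 1500 − 8330)×3360
The z_c×3360 term appears on both sides and cancels. Collect the known terms of each column as K = Σ(ρt)_known − 3360 × (depth of known layers): K_A = 0 − 3360×28100 = −94416000; K_B = 19837500 − 3360×(1500 + 8330) = −13191300.
Balance: K_A + 28100×ρ = K_B, so ρ = (K_B − K_A)/28100 = 81224700/28100 = 2890 kg m⁻³.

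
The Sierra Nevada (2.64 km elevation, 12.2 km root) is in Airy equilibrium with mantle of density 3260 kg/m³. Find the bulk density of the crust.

2680 kg/m³

ρ_c h = (ρ_m − ρ_c) r → ρ_c (h + r) = ρ_m r → ρ_c = ρ_m r / (h + r).
ρ_c = 3260 × 12.2 km / (2.64 km + 12.2 km) = 2680 kg/m³.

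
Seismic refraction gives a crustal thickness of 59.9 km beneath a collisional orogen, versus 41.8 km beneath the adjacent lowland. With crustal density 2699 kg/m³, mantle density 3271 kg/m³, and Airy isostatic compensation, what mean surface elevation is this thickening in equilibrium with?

Excess crust Δ = 59.9 km − 41.8 km = 18.1 km, split between elevation h and root r with h + r = Δ.
Airy balance ρ_c h = (ρ_m − ρ_c) r gives r = h ρ_c/(ρ_m − ρ_c), so h (1 + ρ_c/(ρ_m − ρ_c)) = Δ, i.e. h = Δ (ρ_m − ρ_c)/ρ_m.
h = 18.1 km × 572/3271 = 3.17 km.

3.17 km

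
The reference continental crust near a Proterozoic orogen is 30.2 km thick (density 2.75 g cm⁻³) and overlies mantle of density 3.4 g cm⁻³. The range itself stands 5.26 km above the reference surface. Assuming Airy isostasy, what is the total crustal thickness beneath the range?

Root depth r = h ρ_c / (ρ_m − ρ_c) = 5.26 km × 2.75 / 0.65 = 22.25 km.
Total thickness = T + h + r = 30.2 km + 5.26 km + 22.25 km = 57.7 km.

57.7 km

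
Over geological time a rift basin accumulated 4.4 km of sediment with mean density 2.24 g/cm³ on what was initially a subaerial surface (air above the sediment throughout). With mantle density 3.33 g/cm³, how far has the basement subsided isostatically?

2.96 km

Subaerial load: s = t ρ_sed / ρ_m = 4.4 km × 2.24/3.33 = 2.96 km.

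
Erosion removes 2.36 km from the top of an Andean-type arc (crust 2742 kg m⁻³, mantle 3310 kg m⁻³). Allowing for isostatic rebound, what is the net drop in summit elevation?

0.405 km

Rebound u = e ρ_c/ρ_m = 2.36 km × 2742/3310 = 1.955 km.
Net surface drop = e − u = 2.36 km − 1.955 km = e (ρ_m − ρ_c)/ρ_m = 0.405 km.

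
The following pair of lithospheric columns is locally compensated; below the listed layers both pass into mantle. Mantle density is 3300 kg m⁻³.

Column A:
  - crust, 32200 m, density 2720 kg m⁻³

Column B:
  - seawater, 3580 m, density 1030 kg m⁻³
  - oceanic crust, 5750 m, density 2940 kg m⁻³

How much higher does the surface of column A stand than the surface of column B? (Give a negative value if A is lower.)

For any compensation level in the mantle, the mantle terms cancel and isostasy reduces to e = (Σt_A − Σt_B) − (Σ(ρt)_A − Σ(ρt)_B) / ρ_m.
Σt_A = 32200 m; Σt_B = 9330 m; Σ(ρt)_A = 87584000; Σ(ρt)_B = 20592400 (in m·kg m⁻³).
e = (32200 − 9330) − (87584000 − 20592400) / 3300 = 2570 m.

2570 m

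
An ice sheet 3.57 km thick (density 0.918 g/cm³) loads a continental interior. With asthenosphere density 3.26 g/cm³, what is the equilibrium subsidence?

Equating mass per unit area of the two columns: the ice load ρ_ice t is balanced by mantle displaced below, ρ_m s.
s = t ρ_ice / ρ_m = 3.57 km × 0.918/3.26 = 1.01 km.

1.01 km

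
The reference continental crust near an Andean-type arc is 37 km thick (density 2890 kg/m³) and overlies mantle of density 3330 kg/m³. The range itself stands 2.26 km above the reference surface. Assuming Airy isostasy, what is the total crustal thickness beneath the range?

Root depth r = h ρ_c / (ρ_m − ρ_c) = 2.26 km × 2890 / 440 = 14.84 km.
Total thickness = T + h + r = 37 km + 2.26 km + 14.84 km = 54.1 km.

54.1 km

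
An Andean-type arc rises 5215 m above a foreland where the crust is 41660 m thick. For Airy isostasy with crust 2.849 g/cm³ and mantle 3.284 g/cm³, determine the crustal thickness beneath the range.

Root depth r = h ρ_c / (ρ_m − ρ_c) = 5215 m × 2.849 / 0.435 = 34160 m.
Total thickness = T + h + r = 41660 m + 5215 m + 34160 m = 81000 m.

81000 m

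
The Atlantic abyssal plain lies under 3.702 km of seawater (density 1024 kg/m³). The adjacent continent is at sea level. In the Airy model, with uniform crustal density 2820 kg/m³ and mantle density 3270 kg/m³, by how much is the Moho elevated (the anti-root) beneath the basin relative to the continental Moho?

14.8 km

Equating mass per unit area of the two columns: replacing crust with seawater at the top is compensated by replacing crust with mantle at the base: d (ρ_c − ρ_w) = a (ρ_m − ρ_c).
a = d (ρ_c − ρ_w)/(ρ_m − ρ_c) = 3.702 km × 1796/450 = 14.8 km.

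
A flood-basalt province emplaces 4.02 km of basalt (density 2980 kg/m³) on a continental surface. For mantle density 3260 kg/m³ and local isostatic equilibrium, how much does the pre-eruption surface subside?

3.67 km

Subaerial loading: s = t ρ_load / ρ_m.
s = 4.02 km × 2980/3260 = 3.67 km.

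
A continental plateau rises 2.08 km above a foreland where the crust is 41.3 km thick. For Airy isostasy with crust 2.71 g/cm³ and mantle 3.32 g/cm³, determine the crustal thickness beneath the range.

52.6 km

Root depth r = h ρ_c / (ρ_m − ρ_c) = 2.08 km × 2.71 / 0.61 = 9.241 km.
Total thickness = T + h + r = 41.3 km + 2.08 km + 9.241 km = 52.6 km.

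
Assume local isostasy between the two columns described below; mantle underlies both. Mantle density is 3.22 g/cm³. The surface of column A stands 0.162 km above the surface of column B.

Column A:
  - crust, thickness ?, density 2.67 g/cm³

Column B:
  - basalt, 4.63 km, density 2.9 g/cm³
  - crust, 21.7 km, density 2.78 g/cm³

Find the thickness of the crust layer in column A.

Take the compensation level at the base of the deeper column (depth z_c below the surface of column A) and equate Σ ρ_i t_i down to z_c; mantle fills any gap and the z_c terms cancel.
Column A: x×2.67 + (z_c − 0 − x)×3.22
Column B: 0.162×0 + 4.63×2.9 + 21.7×2.78 + (z_c − 0.162 − 26.33)×3.22
The z_c×3.22 term appears on both sides and cancels. Collect the known terms of each column as K = Σ(ρt)_known − 3.22 × (depth of known layers): K_A = 0 − 3.22×0 = 0; K_B = 73.753 − 3.22×(0.162 + 26.33) = −11.55124.
Balance: K_A − x×(3.22 − 2.67) = K_B, so x = (K_A − K_B)/(3.22 − 2.67) = 11.5512/0.55 = 21 km.

21 km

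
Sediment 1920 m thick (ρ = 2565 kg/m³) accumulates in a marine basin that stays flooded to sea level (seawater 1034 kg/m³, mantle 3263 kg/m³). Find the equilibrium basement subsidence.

1320 m

Submarine loading: the sediment displaces seawater, and the subsidence is in turn flooded, so s (ρ_m − ρ_w) = t (ρ_sed − ρ_w).
s = 1920 m × (2565 − 1034) / (3263 − 1034) = 1320 m.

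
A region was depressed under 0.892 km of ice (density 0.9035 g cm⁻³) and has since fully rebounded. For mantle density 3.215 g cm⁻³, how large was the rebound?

0.251 km

Removing the load lets mantle flow back in; uplift u satisfies ρ_ice t = ρ_m u.
u = t ρ_ice/ρ_m = 0.892 km × 0.9035/3.215 = 0.251 km.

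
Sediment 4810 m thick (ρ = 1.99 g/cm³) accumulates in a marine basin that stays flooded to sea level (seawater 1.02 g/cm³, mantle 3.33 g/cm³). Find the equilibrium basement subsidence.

2020 m

Submarine loading: the sediment displaces seawater, and the subsidence is in turn flooded, so s (ρ_m − ρ_w) = t (ρ_sed − ρ_w).
s = 4810 m × (1.99 − 1.02) / (3.33 − 1.02) = 2020 m.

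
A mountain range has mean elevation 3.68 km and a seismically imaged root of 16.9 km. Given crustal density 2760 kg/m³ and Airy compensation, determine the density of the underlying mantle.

Airy balance: ρ_c h = (ρ_m − ρ_c) r → ρ_m = ρ_c (1 + h/r).
ρ_m = 2760 × (1 + 3.68 km/16.9 km) = 3360 kg/m³.

3360 kg/m³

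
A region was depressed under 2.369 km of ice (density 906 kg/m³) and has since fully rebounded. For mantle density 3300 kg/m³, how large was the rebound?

0.65 km

Removing the load lets mantle flow back in; uplift u satisfies ρ_ice t = ρ_m u.
u = t ρ_ice/ρ_m = 2.369 km × 906/3300 = 0.65 km.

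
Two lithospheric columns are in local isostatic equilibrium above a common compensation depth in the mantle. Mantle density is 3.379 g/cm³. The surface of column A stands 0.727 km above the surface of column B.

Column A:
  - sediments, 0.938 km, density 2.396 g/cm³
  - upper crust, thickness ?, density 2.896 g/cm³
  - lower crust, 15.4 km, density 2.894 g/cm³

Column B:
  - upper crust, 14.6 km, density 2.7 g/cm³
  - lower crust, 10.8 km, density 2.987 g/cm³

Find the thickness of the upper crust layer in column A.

Take the compensation level at the base of the deeper column (depth z_c below the surface of column A) and equate Σ ρ_i t_i down to z_c; mantle fills any gap and the z_c terms cancel.
Column A: 0.938×2.396 + x×2.896 + 15.4×2.894 + (z_c − 16.338 − x)×3.379
Column B: 0.727×0 + 14.6×2.7 + 10.8×2.987 + (z_c − 0.727 − 25.4)×3.379
The z_c×3.379 term appears on both sides and cancels. Collect the known terms of each column as K = Σ(ρt)_known − 3.379 × (depth of known layers): K_A = 46.815048 − 3.379×16.338 = −8.391054; K_B = 71.6796 − 3.379×(0.727 + 25.4) = −16.603533.
Balance: K_A − x×(3.379 − 2.896) = K_B, so x = (K_A − K_B)/(3.379 − 2.896) = 8.21248/0.483 = 17 km.

17 km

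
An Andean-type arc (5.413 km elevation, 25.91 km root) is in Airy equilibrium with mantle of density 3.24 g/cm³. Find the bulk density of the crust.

ρ_c h = (ρ_m − ρ_c) r → ρ_c (h + r) = ρ_m r → ρ_c = ρ_m r / (h + r).
ρ_c = 3.24 × 25.91 km / (5.413 km + 25.91 km) = 2.68 g/cm³.

2.68 g/cm³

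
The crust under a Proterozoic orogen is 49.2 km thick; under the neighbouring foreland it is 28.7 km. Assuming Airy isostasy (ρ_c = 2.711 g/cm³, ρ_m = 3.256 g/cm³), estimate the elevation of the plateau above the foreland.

3.43 km

Excess crust Δ = 49.2 km − 28.7 km = 20.5 km, split between elevation h and root r with h + r = Δ.
Airy balance ρ_c h = (ρ_m − ρ_c) r gives r = h ρ_c/(ρ_m − ρ_c), so h (1 + ρ_c/(ρ_m − ρ_c)) = Δ, i.e. h = Δ (ρ_m − ρ_c)/ρ_m.
h = 20.5 km × 0.545/3.256 = 3.43 km.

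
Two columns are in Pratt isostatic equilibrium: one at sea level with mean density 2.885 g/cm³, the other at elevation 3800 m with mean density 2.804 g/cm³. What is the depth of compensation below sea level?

ρ_ref D = ρ (D + h) → D (ρ_ref − ρ) = ρ h.
D = ρ h/(ρ_ref − ρ) = 2.804 × 3800 m/(2.885 − 2.804) = 132000 m.

132000 m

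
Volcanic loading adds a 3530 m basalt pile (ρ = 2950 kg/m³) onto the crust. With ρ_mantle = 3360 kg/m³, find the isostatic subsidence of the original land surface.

Subaerial loading: s = t ρ_load / ρ_m.
s = 3530 m × 2950/3360 = 3100 m.

3100 m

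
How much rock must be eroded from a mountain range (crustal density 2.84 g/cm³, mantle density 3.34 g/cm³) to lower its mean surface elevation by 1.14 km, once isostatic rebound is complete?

7.62 km

Net drop Δ = e − u = e − e ρ_c/ρ_m = e (ρ_m − ρ_c)/ρ_m.
e = Δ ρ_m/(ρ_m − ρ_c) = 1.14 km × 3.34/0.5 = 7.62 km.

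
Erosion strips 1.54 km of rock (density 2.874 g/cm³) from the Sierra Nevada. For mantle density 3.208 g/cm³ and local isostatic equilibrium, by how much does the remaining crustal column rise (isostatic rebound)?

Unloading: uplift u = e ρ_c/ρ_m = 1.54 km × 2.874/3.208 = 1.38 km.

1.38 km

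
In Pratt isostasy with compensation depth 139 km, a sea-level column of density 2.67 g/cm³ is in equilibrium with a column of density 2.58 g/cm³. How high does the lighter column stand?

ρ_ref D = ρ (D + h) → h = D (ρ_ref − ρ)/ρ.
h = 139 km × (2.67 − 2.58)/2.58 = 4.85 km.

4.85 km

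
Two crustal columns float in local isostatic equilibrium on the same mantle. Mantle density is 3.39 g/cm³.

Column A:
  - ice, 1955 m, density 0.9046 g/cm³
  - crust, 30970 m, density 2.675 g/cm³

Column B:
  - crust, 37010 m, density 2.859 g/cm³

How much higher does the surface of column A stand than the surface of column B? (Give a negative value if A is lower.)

For any compensation level in the mantle, the mantle terms cancel and isostasy reduces to e = (Σt_A − Σt_B) − (Σ(ρt)_A − Σ(ρt)_B) / ρ_m.
Σt_A = 32925 m; Σt_B = 37010 m; Σ(ρt)_A = 84613.243; Σ(ρt)_B = 105811.59 (in m·g/cm³).
e = (32925 − 37010) − (84613.243 − 105811.59) / 3.39 = 2170 m.

2170 m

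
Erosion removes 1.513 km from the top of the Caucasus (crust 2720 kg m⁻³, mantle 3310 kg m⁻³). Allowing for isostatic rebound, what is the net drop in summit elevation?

Rebound u = e ρ_c/ρ_m = 1.513 km × 2720/3310 = 1.243 km.
Net surface drop = e − u = 1.513 km − 1.243 km = e (ρ_m − ρ_c)/ρ_m = 0.27 km.

0.27 km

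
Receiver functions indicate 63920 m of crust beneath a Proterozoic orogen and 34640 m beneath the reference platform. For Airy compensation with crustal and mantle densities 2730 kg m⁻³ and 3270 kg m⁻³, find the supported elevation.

Excess crust Δ = 63920 m − 34640 m = 29280 m, split between elevation h and root r with h + r = Δ.
Airy balance ρ_c h = (ρ_m − ρ_c) r gives r = h ρ_c/(ρ_m − ρ_c), so h (1 + ρ_c/(ρ_m − ρ_c)) = Δ, i.e. h = Δ (ρ_m − ρ_c)/ρ_m.
h = 29280 m × 540/3270 = 4840 m.

4840 m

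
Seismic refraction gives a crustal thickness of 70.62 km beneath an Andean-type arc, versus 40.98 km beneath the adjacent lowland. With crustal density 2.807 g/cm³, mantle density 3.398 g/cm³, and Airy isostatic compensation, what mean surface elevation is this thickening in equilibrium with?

Excess crust Δ = 70.62 km − 40.98 km = 29.64 km, split between elevation h and root r with h + r = Δ.
Airy balance ρ_c h = (ρ_m − ρ_c) r gives r = h ρ_c/(ρ_m − ρ_c), so h (1 + ρ_c/(ρ_m − ρ_c)) = Δ, i.e. h = Δ (ρ_m − ρ_c)/ρ_m.
h = 29.64 km × 0.591/3.398 = 5.16 km.

5.16 km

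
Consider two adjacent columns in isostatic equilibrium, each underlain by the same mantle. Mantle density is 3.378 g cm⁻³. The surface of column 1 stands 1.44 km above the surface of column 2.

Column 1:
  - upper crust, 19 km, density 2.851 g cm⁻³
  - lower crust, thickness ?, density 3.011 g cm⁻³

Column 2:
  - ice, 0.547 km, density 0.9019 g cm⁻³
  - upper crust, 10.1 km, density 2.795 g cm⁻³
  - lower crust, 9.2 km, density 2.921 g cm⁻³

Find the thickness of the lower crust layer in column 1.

Take the compensation level at the base of the deeper column (depth z_c below the surface of column 1) and equate Σ ρ_i t_i down to z_c; mantle fills any gap and the z_c terms cancel.
Column 1: 19×2.851 + x×3.011 + (z_c − 19 − x)×3.378
Column 2: 1.44×0 + 0.547×0.9019 + 10.1×2.795 + 9.2×2.921 + (z_c − 1.44 − 19.847)×3.378
The z_c×3.378 term appears on both sides and cancels. Collect the known terms of each column as K = Σ(ρt)_known − 3.378 × (depth of known layers): K_1 = 54.169 − 3.378×19 = −10.013; K_2 = 55.5960393 − 3.378×(1.44 + 19.847) = −16.3114467.
Balance: K_1 − x×(3.378 − 3.011) = K_2, so x = (K_1 − K_2)/(3.378 − 3.011) = 6.29845/0.367 = 17.2 km.

17.2 km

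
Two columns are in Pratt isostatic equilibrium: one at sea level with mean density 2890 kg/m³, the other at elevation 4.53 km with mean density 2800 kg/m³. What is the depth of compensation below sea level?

141 km

ρ_ref D = ρ (D + h) → D (ρ_ref − ρ) = ρ h.
D = ρ h/(ρ_ref − ρ) = 2800 × 4.53 km/(2890 − 2800) = 141 km.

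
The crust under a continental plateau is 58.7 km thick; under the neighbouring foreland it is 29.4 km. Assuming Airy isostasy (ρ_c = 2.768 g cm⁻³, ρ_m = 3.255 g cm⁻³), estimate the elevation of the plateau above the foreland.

4.38 km

Excess crust Δ = 58.7 km − 29.4 km = 29.3 km, split between elevation h and root r with h + r = Δ.
Airy balance ρ_c h = (ρ_m − ρ_c) r gives r = h ρ_c/(ρ_m − ρ_c), so h (1 + ρ_c/(ρ_m − ρ_c)) = Δ, i.e. h = Δ (ρ_m − ρ_c)/ρ_m.
h = 29.3 km × 0.487/3.255 = 4.38 km.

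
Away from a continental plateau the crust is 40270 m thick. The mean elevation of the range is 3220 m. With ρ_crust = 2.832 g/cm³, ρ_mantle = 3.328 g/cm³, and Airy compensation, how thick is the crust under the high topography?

61900 m

Root depth r = h ρ_c / (ρ_m − ρ_c) = 3220 m × 2.832 / 0.496 = 18390 m.
Total thickness = T + h + r = 40270 m + 3220 m + 18390 m = 61900 m.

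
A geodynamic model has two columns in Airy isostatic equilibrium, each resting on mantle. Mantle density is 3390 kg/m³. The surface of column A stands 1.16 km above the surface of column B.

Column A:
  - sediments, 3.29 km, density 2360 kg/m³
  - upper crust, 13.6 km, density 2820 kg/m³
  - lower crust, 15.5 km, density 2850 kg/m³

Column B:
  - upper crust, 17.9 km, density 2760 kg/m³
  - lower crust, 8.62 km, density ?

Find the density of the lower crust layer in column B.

2890 kg/m³

Take the compensation level at the base of the deeper column (depth z_c below the surface of column A) and equate Σ ρ_i t_i down to z_c; mantle fills any gap and the z_c terms cancel.
Column A: 3.29×2360 + 13.6×2820 + 15.5×2850 + (z_c − 32.39)×3390
Column B: 1.16×0 + 17.9×2760 + 8.62×ρ + (z_c − 1.16 − 26.52)×3390
The z_c×3390 term appears on both sides and cancels. Collect the known terms of each column as K = Σ(ρt)_known − 3390 × (depth of known layers): K_A = 90291.4 − 3390×32.39 = −19510.7; K_B = 49404 − 3390×(1.16 + 26.52) = −44431.2.
Balance: K_A = K_B + 8.62×ρ, so ρ = (K_A − K_B)/8.62 = 24920.5/8.62 = 2890 kg/m³.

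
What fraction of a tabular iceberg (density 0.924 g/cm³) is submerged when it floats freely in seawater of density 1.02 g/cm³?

Submerged fraction = ρ_obj/ρ_fluid = 0.924/1.02 = 90.6%.

90.6%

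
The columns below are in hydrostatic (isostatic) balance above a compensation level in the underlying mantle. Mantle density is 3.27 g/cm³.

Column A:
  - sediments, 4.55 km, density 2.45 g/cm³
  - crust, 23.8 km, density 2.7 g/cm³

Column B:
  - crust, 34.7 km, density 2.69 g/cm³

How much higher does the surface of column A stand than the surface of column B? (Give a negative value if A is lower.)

−0.865 km

For any compensation level in the mantle, the mantle terms cancel and isostasy reduces to e = (Σt_A − Σt_B) − (Σ(ρt)_A − Σ(ρt)_B) / ρ_m.
Σt_A = 28.35 km; Σt_B = 34.7 km; Σ(ρt)_A = 75.4075; Σ(ρt)_B = 93.343 (in km·g/cm³).
e = (28.35 − 34.7) − (75.4075 − 93.343) / 3.27 = −0.865 km.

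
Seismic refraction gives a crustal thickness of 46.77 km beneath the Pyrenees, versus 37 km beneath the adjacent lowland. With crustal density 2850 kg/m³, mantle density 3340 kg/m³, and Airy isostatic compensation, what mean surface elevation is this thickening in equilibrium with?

Excess crust Δ = 46.77 km − 37 km = 9.77 km, split between elevation h and root r with h + r = Δ.
Airy balance ρ_c h = (ρ_m − ρ_c) r gives r = h ρ_c/(ρ_m − ρ_c), so h (1 + ρ_c/(ρ_m − ρ_c)) = Δ, i.e. h = Δ (ρ_m − ρ_c)/ρ_m.
h = 9.77 km × 490/3340 = 1.43 km.

1.43 km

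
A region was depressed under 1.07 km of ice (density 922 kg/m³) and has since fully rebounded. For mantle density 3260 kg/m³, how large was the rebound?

0.303 km

Removing the load lets mantle flow back in; uplift u satisfies ρ_ice t = ρ_m u.
u = t ρ_ice/ρ_m = 1.07 km × 922/3260 = 0.303 km.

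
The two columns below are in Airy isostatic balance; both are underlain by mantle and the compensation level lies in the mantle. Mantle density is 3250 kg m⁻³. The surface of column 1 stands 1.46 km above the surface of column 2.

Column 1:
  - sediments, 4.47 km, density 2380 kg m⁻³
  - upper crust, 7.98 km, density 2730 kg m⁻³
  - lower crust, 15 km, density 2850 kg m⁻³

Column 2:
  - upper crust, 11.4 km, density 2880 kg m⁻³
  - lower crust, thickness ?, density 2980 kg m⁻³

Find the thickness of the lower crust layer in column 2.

18.8 km

Take the compensation level at the base of the deeper column (depth z_c below the surface of column 1) and equate Σ ρ_i t_i down to z_c; mantle fills any gap and the z_c terms cancel.
Column 1: 4.47×2380 + 7.98×2730 + 15×2850 + (z_c − 27.45)×3250
Column 2: 1.46×0 + 11.4×2880 + x×2980 + (z_c − 1.46 − 11.4 − x)×3250
The z_c×3250 term appears on both sides and cancels. Collect the known terms of each column as K = Σ(ρt)_known − 3250 × (depth of known layers): K_1 = 75174 − 3250×27.45 = −14038.5; K_2 = 32832 − 3250×(1.46 + 11.4) = −8963.
Balance: K_1 = K_2 − x×(3250 − 2980), so x = (K_2 − K_1)/(3250 − 2980) = 5075.5/270 = 18.8 km.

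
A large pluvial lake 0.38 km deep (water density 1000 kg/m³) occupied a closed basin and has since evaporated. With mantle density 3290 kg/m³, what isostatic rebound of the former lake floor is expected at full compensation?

u = d ρ_w/ρ_m = 0.38 km × 1000/3290 = 0.116 km.

0.116 km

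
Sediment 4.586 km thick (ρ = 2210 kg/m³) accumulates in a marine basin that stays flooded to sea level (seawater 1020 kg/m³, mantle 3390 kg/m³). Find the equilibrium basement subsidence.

2.3 km

Submarine loading: the sediment displaces seawater, and the subsidence is in turn flooded, so s (ρ_m − ρ_w) = t (ρ_sed − ρ_w).
s = 4.586 km × (2210 − 1020) / (3390 − 1020) = 2.3 km.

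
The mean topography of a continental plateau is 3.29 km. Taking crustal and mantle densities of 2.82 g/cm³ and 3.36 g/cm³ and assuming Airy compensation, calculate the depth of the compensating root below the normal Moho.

Isostatic balance requires: the weight of the topography is balanced by the buoyancy of the root, ρ_c h = (ρ_m − ρ_c) r.
r = h · ρ_c / (ρ_m − ρ_c) = 3.29 km × 2.82 / (3.36 − 2.82) = 17.2 km.

17.2 km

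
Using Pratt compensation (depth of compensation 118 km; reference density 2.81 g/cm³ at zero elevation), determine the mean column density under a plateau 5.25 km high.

2.69 g/cm³

Pratt balance: ρ_ref D = ρ (D + h).
ρ = ρ_ref D/(D + h) = 2.81 × 118 km/(118 km + 5.25 km) = 2.69 g/cm³.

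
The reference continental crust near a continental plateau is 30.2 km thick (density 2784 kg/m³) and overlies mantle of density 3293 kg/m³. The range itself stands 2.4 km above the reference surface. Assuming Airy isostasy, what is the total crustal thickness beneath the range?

45.7 km

Root depth r = h ρ_c / (ρ_m − ρ_c) = 2.4 km × 2784 / 509 = 13.13 km.
Total thickness = T + h + r = 30.2 km + 2.4 km + 13.13 km = 45.7 km.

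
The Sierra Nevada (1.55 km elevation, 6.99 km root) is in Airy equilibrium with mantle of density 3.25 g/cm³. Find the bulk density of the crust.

2.66 g/cm³

ρ_c h = (ρ_m − ρ_c) r → ρ_c (h + r) = ρ_m r → ρ_c = ρ_m r / (h + r).
ρ_c = 3.25 × 6.99 km / (1.55 km + 6.99 km) = 2.66 g/cm³.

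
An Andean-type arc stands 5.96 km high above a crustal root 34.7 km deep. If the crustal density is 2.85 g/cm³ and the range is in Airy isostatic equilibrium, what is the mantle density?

Airy balance: ρ_c h = (ρ_m − ρ_c) r → ρ_m = ρ_c (1 + h/r).
ρ_m = 2.85 × (1 + 5.96 km/34.7 km) = 3.34 g/cm³.

3.34 g/cm³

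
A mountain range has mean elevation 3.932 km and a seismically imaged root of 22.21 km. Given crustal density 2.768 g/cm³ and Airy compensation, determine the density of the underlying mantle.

3.26 g/cm³

Airy balance: ρ_c h = (ρ_m − ρ_c) r → ρ_m = ρ_c (1 + h/r).
ρ_m = 2.768 × (1 + 3.932 km/22.21 km) = 3.26 g/cm³.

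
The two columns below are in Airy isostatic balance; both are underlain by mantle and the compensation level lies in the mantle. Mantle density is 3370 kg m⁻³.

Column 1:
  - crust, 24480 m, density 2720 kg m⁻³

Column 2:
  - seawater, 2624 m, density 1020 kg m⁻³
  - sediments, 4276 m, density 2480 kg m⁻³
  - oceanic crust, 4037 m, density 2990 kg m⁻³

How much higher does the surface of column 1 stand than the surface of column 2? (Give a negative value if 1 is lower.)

For any compensation level in the mantle, the mantle terms cancel and isostasy reduces to e = (Σt_1 − Σt_2) − (Σ(ρt)_1 − Σ(ρt)_2) / ρ_m.
Σt_1 = 24480 m; Σt_2 = 10937 m; Σ(ρt)_1 = 66585600; Σ(ρt)_2 = 25351590 (in m·kg m⁻³).
e = (24480 − 10937) − (66585600 − 25351590) / 3370 = 1310 m.

1310 m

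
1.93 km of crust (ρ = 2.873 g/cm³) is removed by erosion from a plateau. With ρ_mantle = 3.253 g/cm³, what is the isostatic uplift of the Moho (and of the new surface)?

1.7 km

Unloading: uplift u = e ρ_c/ρ_m = 1.93 km × 2.873/3.253 = 1.7 km.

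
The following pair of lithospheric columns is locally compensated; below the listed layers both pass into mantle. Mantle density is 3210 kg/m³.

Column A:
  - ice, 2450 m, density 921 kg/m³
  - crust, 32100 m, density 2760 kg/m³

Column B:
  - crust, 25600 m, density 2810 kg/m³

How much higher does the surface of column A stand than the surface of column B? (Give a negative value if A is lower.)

For any compensation level in the mantle, the mantle terms cancel and isostasy reduces to e = (Σt_A − Σt_B) − (Σ(ρt)_A − Σ(ρt)_B) / ρ_m.
Σt_A = 34550 m; Σt_B = 25600 m; Σ(ρt)_A = 90852450; Σ(ρt)_B = 71936000 (in m·kg/m³).
e = (34550 − 25600) − (90852450 − 71936000) / 3210 = 3060 m.

3060 m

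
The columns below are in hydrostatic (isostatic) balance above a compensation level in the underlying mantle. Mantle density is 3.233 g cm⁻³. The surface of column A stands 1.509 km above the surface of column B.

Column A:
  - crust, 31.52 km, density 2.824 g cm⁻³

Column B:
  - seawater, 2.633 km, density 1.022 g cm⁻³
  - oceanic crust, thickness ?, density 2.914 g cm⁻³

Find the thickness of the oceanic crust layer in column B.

Take the compensation level at the base of the deeper column (depth z_c below the surface of column A) and equate Σ ρ_i t_i down to z_c; mantle fills any gap and the z_c terms cancel.
Column A: 31.52×2.824 + (z_c − 31.52)×3.233
Column B: 1.509×0 + 2.633×1.022 + x×2.914 + (z_c − 1.509 − 2.633 − x)×3.233
The z_c×3.233 term appears on both sides and cancels. Collect the known terms of each column as K = Σ(ρt)_known − 3.233 × (depth of known layers): K_A = 89.01248 − 3.233×31.52 = −12.89168; K_B = 2.690926 − 3.233×(1.509 + 2.633) = −10.70016.
Balance: K_A = K_B − x×(3.233 − 2.914), so x = (K_B − K_A)/(3.233 − 2.914) = 2.19152/0.319 = 6.87 km.

6.87 km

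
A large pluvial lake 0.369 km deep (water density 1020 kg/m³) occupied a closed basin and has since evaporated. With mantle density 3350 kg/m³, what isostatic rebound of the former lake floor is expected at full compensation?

u = d ρ_w/ρ_m = 0.369 km × 1020/3350 = 0.112 km.

0.112 km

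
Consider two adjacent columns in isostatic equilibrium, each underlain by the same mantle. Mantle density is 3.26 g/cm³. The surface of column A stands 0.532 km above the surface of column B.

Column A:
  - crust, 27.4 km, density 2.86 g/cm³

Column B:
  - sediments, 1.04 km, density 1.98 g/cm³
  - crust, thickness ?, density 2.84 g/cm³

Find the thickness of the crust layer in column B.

18.8 km

Take the compensation level at the base of the deeper column (depth z_c below the surface of column A) and equate Σ ρ_i t_i down to z_c; mantle fills any gap and the z_c terms cancel.
Column A: 27.4×2.86 + (z_c − 27.4)×3.26
Column B: 0.532×0 + 1.04×1.98 + x×2.84 + (z_c − 0.532 − 1.04 − x)×3.26
The z_c×3.26 term appears on both sides and cancels. Collect the known terms of each column as K = Σ(ρt)_known − 3.26 × (depth of known layers): K_A = 78.364 − 3.26×27.4 = −10.96; K_B = 2.0592 − 3.26×(0.532 + 1.04) = −3.06552.
Balance: K_A = K_B − x×(3.26 − 2.84), so x = (K_B − K_A)/(3.26 − 2.84) = 7.89448/0.42 = 18.8 km.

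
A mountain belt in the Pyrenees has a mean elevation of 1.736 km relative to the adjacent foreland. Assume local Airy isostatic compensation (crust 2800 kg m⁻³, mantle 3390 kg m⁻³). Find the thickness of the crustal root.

8.24 km

For local isostatic compensation: the weight of the topography is balanced by the buoyancy of the root, ρ_c h = (ρ_m − ρ_c) r.
r = h · ρ_c / (ρ_m − ρ_c) = 1.736 km × 2800 / (3390 − 2800) = 8.24 km.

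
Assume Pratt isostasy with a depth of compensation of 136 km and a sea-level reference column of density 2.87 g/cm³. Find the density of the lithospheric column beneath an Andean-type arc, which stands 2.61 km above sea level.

2.82 g/cm³

Pratt balance: ρ_ref D = ρ (D + h).
ρ = ρ_ref D/(D + h) = 2.87 × 136 km/(136 km + 2.61 km) = 2.82 g/cm³.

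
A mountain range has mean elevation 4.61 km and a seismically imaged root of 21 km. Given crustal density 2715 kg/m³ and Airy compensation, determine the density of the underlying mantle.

Airy balance: ρ_c h = (ρ_m − ρ_c) r → ρ_m = ρ_c (1 + h/r).
ρ_m = 2715 × (1 + 4.61 km/21 km) = 3310 kg/m³.

3310 kg/m³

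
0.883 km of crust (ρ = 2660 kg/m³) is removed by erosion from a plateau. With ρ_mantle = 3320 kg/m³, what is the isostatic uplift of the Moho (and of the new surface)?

0.707 km

Unloading: uplift u = e ρ_c/ρ_m = 0.883 km × 2660/3320 = 0.707 km.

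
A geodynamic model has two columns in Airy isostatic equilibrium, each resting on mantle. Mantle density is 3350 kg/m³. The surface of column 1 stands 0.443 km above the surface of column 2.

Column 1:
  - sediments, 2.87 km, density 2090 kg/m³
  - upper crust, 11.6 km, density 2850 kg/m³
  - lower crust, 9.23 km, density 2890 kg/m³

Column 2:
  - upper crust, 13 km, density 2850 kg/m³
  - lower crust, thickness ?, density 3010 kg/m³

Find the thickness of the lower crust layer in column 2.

Take the compensation level at the base of the deeper column (depth z_c below the surface of column 1) and equate Σ ρ_i t_i down to z_c; mantle fills any gap and the z_c terms cancel.
Column 1: 2.87×2090 + 11.6×2850 + 9.23×2890 + (z_c − 23.7)×3350
Column 2: 0.443×0 + 13×2850 + x×3010 + (z_c − 0.443 − 13 − x)×3350
The z_c×3350 term appears on both sides and cancels. Collect the known terms of each column as K = Σ(ρt)_known − 3350 × (depth of known layers): K_1 = 65733 − 3350×23.7 = −13662; K_2 = 37050 − 3350×(0.443 + 13) = −7984.05.
Balance: K_1 = K_2 − x×(3350 − 3010), so x = (K_2 − K_1)/(3350 − 3010) = 5677.95/340 = 16.7 km.

16.7 km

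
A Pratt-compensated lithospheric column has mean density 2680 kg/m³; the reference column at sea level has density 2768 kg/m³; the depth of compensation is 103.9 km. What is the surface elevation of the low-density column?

3.41 km

ρ_ref D = ρ (D + h) → h = D (ρ_ref − ρ)/ρ.
h = 103.9 km × (2768 − 2680)/2680 = 3.41 km.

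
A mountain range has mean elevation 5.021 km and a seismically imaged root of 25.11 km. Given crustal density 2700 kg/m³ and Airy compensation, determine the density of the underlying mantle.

Airy balance: ρ_c h = (ρ_m − ρ_c) r → ρ_m = ρ_c (1 + h/r).
ρ_m = 2700 × (1 + 5.021 km/25.11 km) = 3240 kg/m³.

3240 kg/m³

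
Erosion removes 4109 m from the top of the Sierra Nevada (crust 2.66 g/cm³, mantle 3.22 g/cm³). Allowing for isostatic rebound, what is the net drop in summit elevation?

715 m

Rebound u = e ρ_c/ρ_m = 4109 m × 2.66/3.22 = 3394 m.
Net surface drop = e − u = 4109 m − 3394 m = e (ρ_m − ρ_c)/ρ_m = 715 m.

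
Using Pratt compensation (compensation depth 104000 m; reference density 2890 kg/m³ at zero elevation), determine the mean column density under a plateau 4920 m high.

2760 kg/m³

Pratt balance: ρ_ref D = ρ (D + h).
ρ = ρ_ref D/(D + h) = 2890 × 104000 m/(104000 m + 4920 m) = 2760 kg/m³.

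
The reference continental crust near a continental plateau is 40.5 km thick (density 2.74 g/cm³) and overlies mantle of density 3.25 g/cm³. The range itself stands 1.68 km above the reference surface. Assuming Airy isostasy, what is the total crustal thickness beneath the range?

Root depth r = h ρ_c / (ρ_m − ρ_c) = 1.68 km × 2.74 / 0.51 = 9.026 km.
Total thickness = T + h + r = 40.5 km + 1.68 km + 9.026 km = 51.2 km.

51.2 km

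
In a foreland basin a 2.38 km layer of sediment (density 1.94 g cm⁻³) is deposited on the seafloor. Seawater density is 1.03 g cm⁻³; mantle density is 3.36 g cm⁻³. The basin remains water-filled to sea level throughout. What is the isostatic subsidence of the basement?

Submarine loading: the sediment displaces seawater, and the subsidence is in turn flooded, so s (ρ_m − ρ_w) = t (ρ_sed − ρ_w).
s = 2.38 km × (1.94 − 1.03) / (3.36 − 1.03) = 0.93 km.

0.93 km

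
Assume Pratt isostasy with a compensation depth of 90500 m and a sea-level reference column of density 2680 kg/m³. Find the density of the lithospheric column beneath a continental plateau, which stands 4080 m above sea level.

2560 kg/m³

Pratt balance: ρ_ref D = ρ (D + h).
ρ = ρ_ref D/(D + h) = 2680 × 90500 m/(90500 m + 4080 m) = 2560 kg/m³.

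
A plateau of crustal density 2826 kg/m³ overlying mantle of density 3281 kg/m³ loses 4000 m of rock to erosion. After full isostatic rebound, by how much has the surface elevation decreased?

Rebound u = e ρ_c/ρ_m = 4000 m × 2826/3281 = 3445 m.
Net surface drop = e − u = 4000 m − 3445 m = e (ρ_m − ρ_c)/ρ_m = 555 m.

555 m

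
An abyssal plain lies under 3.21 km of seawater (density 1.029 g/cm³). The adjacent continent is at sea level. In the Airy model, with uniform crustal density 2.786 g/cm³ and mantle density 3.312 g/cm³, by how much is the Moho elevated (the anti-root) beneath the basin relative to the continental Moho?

Equating mass per unit area of the two columns: replacing crust with seawater at the top is compensated by replacing crust with mantle at the base: d (ρ_c − ρ_w) = a (ρ_m − ρ_c).
a = d (ρ_c − ρ_w)/(ρ_m − ρ_c) = 3.21 km × 1.757/0.526 = 10.7 km.

10.7 km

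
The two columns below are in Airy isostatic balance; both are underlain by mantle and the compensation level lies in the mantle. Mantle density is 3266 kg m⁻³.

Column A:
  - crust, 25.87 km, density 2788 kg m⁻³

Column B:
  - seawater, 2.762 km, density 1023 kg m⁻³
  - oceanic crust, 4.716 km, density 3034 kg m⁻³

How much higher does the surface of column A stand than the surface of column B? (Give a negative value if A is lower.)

For any compensation level in the mantle, the mantle terms cancel and isostasy reduces to e = (Σt_A − Σt_B) − (Σ(ρt)_A − Σ(ρt)_B) / ρ_m.
Σt_A = 25.87 km; Σt_B = 7.478 km; Σ(ρt)_A = 72125.56; Σ(ρt)_B = 17133.87 (in km·kg m⁻³).
e = (25.87 − 7.478) − (72125.56 − 17133.87) / 3266 = 1.55 km.

1.55 km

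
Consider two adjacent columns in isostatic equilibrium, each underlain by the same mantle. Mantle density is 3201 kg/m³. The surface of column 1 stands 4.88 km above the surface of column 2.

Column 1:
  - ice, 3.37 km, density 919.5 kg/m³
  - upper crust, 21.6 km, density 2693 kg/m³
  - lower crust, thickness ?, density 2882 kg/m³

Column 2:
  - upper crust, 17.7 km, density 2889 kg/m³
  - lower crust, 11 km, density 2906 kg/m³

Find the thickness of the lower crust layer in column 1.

Take the compensation level at the base of the deeper column (depth z_c below the surface of column 1) and equate Σ ρ_i t_i down to z_c; mantle fills any gap and the z_c terms cancel.
Column 1: 3.37×919.5 + 21.6×2693 + x×2882 + (z_c − 24.97 − x)×3201
Column 2: 4.88×0 + 17.7×2889 + 11×2906 + (z_c − 4.88 − 28.7)×3201
The z_c×3201 term appears on both sides and cancels. Collect the known terms of each column as K = Σ(ρt)_known − 3201 × (depth of known layers): K_1 = 61267.515 − 3201×24.97 = −18661.455; K_2 = 83101.3 − 3201×(4.88 + 28.7) = −24388.28.
Balance: K_1 − x×(3201 − 2882) = K_2, so x = (K_1 − K_2)/(3201 − 2882) = 5726.82/319 = 18 km.

18 km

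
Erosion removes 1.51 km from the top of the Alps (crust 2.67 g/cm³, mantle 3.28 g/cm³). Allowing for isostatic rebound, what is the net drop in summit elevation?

Rebound u = e ρ_c/ρ_m = 1.51 km × 2.67/3.28 = 1.229 km.
Net surface drop = e − u = 1.51 km − 1.229 km = e (ρ_m − ρ_c)/ρ_m = 0.281 km.

0.281 km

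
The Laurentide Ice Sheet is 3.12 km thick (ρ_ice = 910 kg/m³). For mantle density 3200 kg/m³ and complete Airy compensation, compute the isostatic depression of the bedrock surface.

Balancing pressure at the compensation depth: the ice load ρ_ice t is balanced by mantle displaced below, ρ_m s.
s = t ρ_ice / ρ_m = 3.12 km × 910/3200 = 0.887 km.

0.887 km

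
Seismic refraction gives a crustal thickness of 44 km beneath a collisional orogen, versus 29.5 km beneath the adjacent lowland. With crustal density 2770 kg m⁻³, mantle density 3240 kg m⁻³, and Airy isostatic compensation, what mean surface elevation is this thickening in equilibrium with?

2.1 km

Excess crust Δ = 44 km − 29.5 km = 14.5 km, split between elevation h and root r with h + r = Δ.
Airy balance ρ_c h = (ρ_m − ρ_c) r gives r = h ρ_c/(ρ_m − ρ_c), so h (1 + ρ_c/(ρ_m − ρ_c)) = Δ, i.e. h = Δ (ρ_m − ρ_c)/ρ_m.
h = 14.5 km × 470/3240 = 2.1 km.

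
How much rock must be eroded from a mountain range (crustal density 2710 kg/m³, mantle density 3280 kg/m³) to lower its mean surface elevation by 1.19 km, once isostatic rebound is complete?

6.85 km

Net drop Δ = e − u = e − e ρ_c/ρ_m = e (ρ_m − ρ_c)/ρ_m.
e = Δ ρ_m/(ρ_m − ρ_c) = 1.19 km × 3280/570 = 6.85 km.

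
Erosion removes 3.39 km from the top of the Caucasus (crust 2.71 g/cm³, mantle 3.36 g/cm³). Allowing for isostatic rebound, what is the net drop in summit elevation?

Rebound u = e ρ_c/ρ_m = 3.39 km × 2.71/3.36 = 2.734 km.
Net surface drop = e − u = 3.39 km − 2.734 km = e (ρ_m − ρ_c)/ρ_m = 0.656 km.

0.656 km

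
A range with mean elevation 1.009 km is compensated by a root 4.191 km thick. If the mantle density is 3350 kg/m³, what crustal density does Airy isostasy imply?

2700 kg/m³

ρ_c h = (ρ_m − ρ_c) r → ρ_c (h + r) = ρ_m r → ρ_c = ρ_m r / (h + r).
ρ_c = 3350 × 4.191 km / (1.009 km + 4.191 km) = 2700 kg/m³.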